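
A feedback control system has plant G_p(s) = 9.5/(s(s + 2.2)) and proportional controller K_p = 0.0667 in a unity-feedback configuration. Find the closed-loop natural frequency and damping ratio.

The closed-loop denominator is s(s+2.2) + 0.0667·9.5 = s² + 2.2s + 0.6336.
Matching s² + 2ζω_n s + ω_n²: ω_n = √0.6336 = 0.796 rad/s and 2ζω_n = 2.2, so ζ = 2.2/(2·0.796) = 1.38.

ω_n = 0.796 rad/s, ζ = 1.38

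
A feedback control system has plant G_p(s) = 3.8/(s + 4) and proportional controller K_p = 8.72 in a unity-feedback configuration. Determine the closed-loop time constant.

Closed-loop transfer function: T(s) = K_p·G_p(s)/(1 + K_p·G_p(s)) = 33.14/(s + 4 + 33.14) = 33.14/(s + 37.14).
Time constant τ = 1/37.14 = 0.0269 s.

τ = 0.0269 s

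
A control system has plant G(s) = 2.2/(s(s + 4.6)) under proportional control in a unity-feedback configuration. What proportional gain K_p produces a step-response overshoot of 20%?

K_p = 11.6

From %OS = 100·exp(−πζ/√(1−ζ²)) = 20%, ζ = −ln(0.2)/√(π²+ln²(0.2)) = 0.4559.
Characteristic equation s² + 4.6s + 2.2K_p = 0 gives ζ = 4.6/(2√(2.2K_p)).
Setting ζ = 0.4559: √(2.2K_p) = 4.6/(2·0.4559) = 5.044, so K_p = 25.45/2.2 = 11.6.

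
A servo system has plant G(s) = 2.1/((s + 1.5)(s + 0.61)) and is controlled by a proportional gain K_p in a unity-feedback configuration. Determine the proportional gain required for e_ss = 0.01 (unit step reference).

K_p = 43.1

The loop is type 0, so e_ss(step) = 1/(1 + K_pos) with K_pos = K_p·G(0).
G(0) = 2.295. Require 1/(1 + K_p·2.295) = 0.01, so 1 + 2.295·K_p = 100.
K_p = (100 − 1)/2.295 = 43.1.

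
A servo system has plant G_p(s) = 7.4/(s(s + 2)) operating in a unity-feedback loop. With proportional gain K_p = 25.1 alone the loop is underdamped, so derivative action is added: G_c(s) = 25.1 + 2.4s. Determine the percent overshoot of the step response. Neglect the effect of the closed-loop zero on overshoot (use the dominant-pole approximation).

3.66%

Forward path: (25.1 + 2.4s)·7.4/(s(s+2)). The closed-loop characteristic equation is s² + (2 + 7.4·2.4)s + 7.4·25.1 = 0.
That is s² + 19.76s + 185.7 = 0, so ω_n = 13.63 rad/s and ζ = 19.76/(2·13.63) = 0.7249.
%OS = 100·exp(−πζ/√(1−ζ²)) = 3.66%.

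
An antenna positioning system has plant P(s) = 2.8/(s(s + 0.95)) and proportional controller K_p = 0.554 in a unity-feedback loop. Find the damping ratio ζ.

With unity feedback the closed-loop characteristic equation is s² + 0.95s + 0.554·2.8 = s² + 0.95s + 1.551 = 0.
Matching s² + 2ζω_n s + ω_n²: ω_n = √1.551 = 1.245 rad/s and 2ζω_n = 0.95, so ζ = 0.95/(2·1.245) = 0.381.

ζ = 0.381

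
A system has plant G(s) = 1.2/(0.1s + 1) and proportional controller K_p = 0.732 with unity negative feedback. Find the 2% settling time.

T_s ≈ 0.213 s

Closed loop: T(s) = K_p·G/(1+K_p·G) = 0.8784/(0.1s + 1 + 0.8784), with pole at s = −(1 + 0.8784)/0.1 = −18.78.
τ = 1/18.78 = 0.05324 s, so 2% settling time ≈ 4τ = 0.213 s.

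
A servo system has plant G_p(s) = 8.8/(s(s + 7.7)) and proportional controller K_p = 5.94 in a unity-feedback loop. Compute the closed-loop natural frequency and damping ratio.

With unity feedback the closed-loop characteristic equation is s² + 7.7s + 5.94·8.8 = s² + 7.7s + 52.27 = 0.
So ω_n² = 52.27 ⇒ ω_n = 7.23 rad/s, and ζ = 7.7/(2ω_n) = 0.533.

ω_n = 7.23 rad/s, ζ = 0.533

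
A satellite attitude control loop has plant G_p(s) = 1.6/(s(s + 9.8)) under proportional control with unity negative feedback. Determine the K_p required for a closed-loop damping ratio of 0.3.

Closed-loop characteristic equation: s² + 9.8s + K_p·1.6 = 0.
So ω_n = √(1.6K_p) and 2ζω_n = 9.8, giving ζ = 9.8/(2√(1.6K_p)).
Setting ζ = 0.3: √(1.6K_p) = 9.8/(2·0.3) = 16.33, so K_p = 266.8/1.6 = 167.

K_p = 167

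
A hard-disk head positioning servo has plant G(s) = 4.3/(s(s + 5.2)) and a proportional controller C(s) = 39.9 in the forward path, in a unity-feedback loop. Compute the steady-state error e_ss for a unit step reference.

The open loop C(s)G(s) has a pole at the origin (type 1), so the static position error constant is infinite and e_ss = 1/(1+∞) = 0.

0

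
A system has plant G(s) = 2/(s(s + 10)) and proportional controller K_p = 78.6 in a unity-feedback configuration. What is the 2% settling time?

T_s ≈ 0.8 s

From 1 + K_pG(s) = 0: s² + 10s + 157.2 = 0 ⇒ ω_n = 12.54, ζ = 0.3988.
2% settling time T_s ≈ 4/(ζω_n) = 4/5 = 0.8 s.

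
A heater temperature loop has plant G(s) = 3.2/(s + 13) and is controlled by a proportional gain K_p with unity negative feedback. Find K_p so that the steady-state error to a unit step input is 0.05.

K_p = 77.2

The loop is type 0, so e_ss(step) = 1/(1 + K_pos) with K_pos = K_p·G(0).
G(0) = 0.2462. Require 1/(1 + K_p·0.2462) = 0.05, so 1 + 0.2462·K_p = 20.
K_p = (20 − 1)/0.2462 = 77.2.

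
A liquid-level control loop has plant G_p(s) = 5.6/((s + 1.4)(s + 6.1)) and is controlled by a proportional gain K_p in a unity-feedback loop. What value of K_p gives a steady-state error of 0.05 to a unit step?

K_p = 29

For a type-0 loop with proportional control, e_ss = 1/(1 + K_p·G_p(0)).
G_p(0) = 0.6557. Require 1/(1 + K_p·0.6557) = 0.05, so 1 + 0.6557·K_p = 20.
K_p = (20 − 1)/0.6557 = 29.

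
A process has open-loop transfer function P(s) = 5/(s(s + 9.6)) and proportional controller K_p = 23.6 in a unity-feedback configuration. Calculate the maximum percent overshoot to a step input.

From 1 + K_pP(s) = 0: s² + 9.6s + 118 = 0 ⇒ ω_n = 10.86, ζ = 0.4419.
%OS = 100·exp(−πζ/√(1−ζ²)) = 100·exp(−π·0.4419/√0.8047) = 21.3%.

21.3%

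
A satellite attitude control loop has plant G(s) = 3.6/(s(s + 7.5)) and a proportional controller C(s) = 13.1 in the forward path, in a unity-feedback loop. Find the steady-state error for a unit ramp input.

The loop has one pole at the origin (type 1). Velocity error constant K_v = lim_{s→0} s·C(s)G(s) = 13.1·3.6/7.5 = 6.288.
Steady-state error to a unit ramp: e_ss = 1/K_v = 0.159.

0.159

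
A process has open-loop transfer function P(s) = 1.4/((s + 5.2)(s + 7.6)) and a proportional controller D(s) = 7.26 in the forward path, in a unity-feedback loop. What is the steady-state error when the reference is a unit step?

The loop is type 0. Static position error constant K_pos = D(0)·P(0) = 7.26·0.03543 = 0.2572.
Steady-state error to a unit step: e_ss = 1/(1+K_pos) = 1/1.257 = 0.795.

0.795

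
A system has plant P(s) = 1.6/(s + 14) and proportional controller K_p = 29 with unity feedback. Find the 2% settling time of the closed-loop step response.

T_s ≈ 0.0662 s

Closed-loop transfer function: T(s) = K_p·P(s)/(1 + K_p·P(s)) = 46.4/(s + 14 + 46.4) = 46.4/(s + 60.4).
Time constant τ = 1/60.4 = 0.01656 s, so the 2% settling time is about 4τ = 0.0662 s.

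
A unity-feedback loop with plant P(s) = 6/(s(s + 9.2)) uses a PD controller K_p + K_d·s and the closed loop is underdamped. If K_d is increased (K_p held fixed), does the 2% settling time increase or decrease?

decrease

Characteristic equation s² + (9.2 + 6K_d)s + 6K_p = 0: raising K_d increases ζω_n = (9.2+6K_d)/2 while the loop stays underdamped, so T_s ≈ 4/(ζω_n) decreases.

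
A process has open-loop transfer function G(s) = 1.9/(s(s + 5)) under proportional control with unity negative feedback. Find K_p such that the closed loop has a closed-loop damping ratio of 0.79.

K_p = 5.27

Closed-loop characteristic equation: s² + 5s + K_p·1.9 = 0.
So ω_n = √(1.9K_p) and 2ζω_n = 5, giving ζ = 5/(2√(1.9K_p)).
Setting ζ = 0.79: √(1.9K_p) = 5/(2·0.79) = 3.165, so K_p = 10.01/1.9 = 5.27.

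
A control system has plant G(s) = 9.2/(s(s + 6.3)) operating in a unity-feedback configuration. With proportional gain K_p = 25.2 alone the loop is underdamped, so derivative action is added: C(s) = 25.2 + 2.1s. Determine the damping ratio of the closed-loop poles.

ζ = 0.841

Forward path: (25.2 + 2.1s)·9.2/(s(s+6.3)). The closed-loop characteristic equation is s² + (6.3 + 9.2·2.1)s + 9.2·25.2 = 0.
That is s² + 25.62s + 231.8 = 0, so ω_n = 15.23 rad/s and ζ = 25.62/(2·15.23) = 0.8413.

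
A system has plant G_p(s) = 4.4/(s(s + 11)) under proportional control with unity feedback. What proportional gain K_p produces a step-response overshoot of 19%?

K_p = 31.5

From %OS = 100·exp(−πζ/√(1−ζ²)) = 19%, ζ = −ln(0.19)/√(π²+ln²(0.19)) = 0.4673.
Characteristic equation s² + 11s + 4.4K_p = 0 gives ζ = 11/(2√(4.4K_p)).
Setting ζ = 0.4673: √(4.4K_p) = 11/(2·0.4673) = 11.77, so K_p = 138.5/4.4 = 31.5.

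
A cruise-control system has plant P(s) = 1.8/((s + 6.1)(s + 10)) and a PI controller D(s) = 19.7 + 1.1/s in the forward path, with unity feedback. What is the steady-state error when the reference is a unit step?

0

The open loop D(s)P(s) has a pole at the origin (type 1), so the static position error constant is infinite and e_ss = 1/(1+∞) = 0.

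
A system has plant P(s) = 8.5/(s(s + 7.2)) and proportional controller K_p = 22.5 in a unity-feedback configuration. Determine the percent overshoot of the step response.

The closed-loop denominator s² + 7.2s + 191.2 gives ω_n = √191.2 = 13.83 and ζ = 7.2/(2ω_n) = 0.2603.
%OS = 100·exp(−πζ/√(1−ζ²)) = 100·exp(−π·0.2603/√0.9322) = 42.9%.

42.9%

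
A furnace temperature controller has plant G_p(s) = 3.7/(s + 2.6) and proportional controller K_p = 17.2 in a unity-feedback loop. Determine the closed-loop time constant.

Closed-loop transfer function: T(s) = K_p·G_p(s)/(1 + K_p·G_p(s)) = 63.64/(s + 2.6 + 63.64) = 63.64/(s + 66.24).
Time constant τ = 1/66.24 = 0.0151 s.

τ = 0.0151 s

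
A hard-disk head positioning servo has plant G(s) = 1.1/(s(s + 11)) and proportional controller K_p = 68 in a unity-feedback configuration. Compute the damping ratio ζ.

ζ = 0.636

1 + K_p·G(s) = 0 gives s² + 11s + 74.8 = 0.
Matching s² + 2ζω_n s + ω_n²: ω_n = √74.8 = 8.649 rad/s and 2ζω_n = 11, so ζ = 11/(2·8.649) = 0.636.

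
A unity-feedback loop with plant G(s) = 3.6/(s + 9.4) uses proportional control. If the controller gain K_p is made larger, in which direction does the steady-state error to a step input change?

decrease

e_ss = 1/(1 + K_p·G(0)); a larger K_p raises the denominator, so e_ss decreases.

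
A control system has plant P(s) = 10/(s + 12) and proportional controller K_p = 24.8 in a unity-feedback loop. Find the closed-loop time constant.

Closed-loop transfer function: T(s) = K_p·P(s)/(1 + K_p·P(s)) = 248/(s + 12 + 248) = 248/(s + 260).
Time constant τ = 1/260 = 0.00385 s.

τ = 0.00385 s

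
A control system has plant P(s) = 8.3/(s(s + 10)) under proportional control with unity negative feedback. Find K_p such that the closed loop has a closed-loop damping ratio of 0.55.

Closed-loop characteristic equation: s² + 10s + K_p·8.3 = 0.
So ω_n = √(8.3K_p) and 2ζω_n = 10, giving ζ = 10/(2√(8.3K_p)).
Setting ζ = 0.55: √(8.3K_p) = 10/(2·0.55) = 9.091, so K_p = 82.64/8.3 = 9.96.

K_p = 9.96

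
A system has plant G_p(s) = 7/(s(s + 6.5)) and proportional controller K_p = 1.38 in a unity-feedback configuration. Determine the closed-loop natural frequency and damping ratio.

The closed-loop denominator is s(s+6.5) + 1.38·7 = s² + 6.5s + 9.66.
Matching s² + 2ζω_n s + ω_n²: ω_n = √9.66 = 3.108 rad/s and 2ζω_n = 6.5, so ζ = 6.5/(2·3.108) = 1.05.

ω_n = 3.11 rad/s, ζ = 1.05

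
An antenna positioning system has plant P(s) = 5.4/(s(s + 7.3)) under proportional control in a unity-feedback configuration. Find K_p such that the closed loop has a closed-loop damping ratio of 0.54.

Closed-loop characteristic equation: s² + 7.3s + K_p·5.4 = 0.
So ω_n = √(5.4K_p) and 2ζω_n = 7.3, giving ζ = 7.3/(2√(5.4K_p)).
Setting ζ = 0.54: √(5.4K_p) = 7.3/(2·0.54) = 6.759, so K_p = 45.69/5.4 = 8.46.

K_p = 8.46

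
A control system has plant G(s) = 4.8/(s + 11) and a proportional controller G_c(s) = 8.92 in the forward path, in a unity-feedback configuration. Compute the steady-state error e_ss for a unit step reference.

The loop is type 0. Static position error constant K_pos = G_c(0)·G(0) = 8.92·0.4364 = 3.892.
Steady-state error to a unit step: e_ss = 1/(1+K_pos) = 1/4.892 = 0.204.

0.204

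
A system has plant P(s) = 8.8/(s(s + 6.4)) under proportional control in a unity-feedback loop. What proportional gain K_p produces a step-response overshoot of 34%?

From %OS = 100·exp(−πζ/√(1−ζ²)) = 34%, ζ = −ln(0.34)/√(π²+ln²(0.34)) = 0.3248.
Characteristic equation s² + 6.4s + 8.8K_p = 0 gives ζ = 6.4/(2√(8.8K_p)).
Setting ζ = 0.3248: √(8.8K_p) = 6.4/(2·0.3248) = 9.853, so K_p = 97.08/8.8 = 11.

K_p = 11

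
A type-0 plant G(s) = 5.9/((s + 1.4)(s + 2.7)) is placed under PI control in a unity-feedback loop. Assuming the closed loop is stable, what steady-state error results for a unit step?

The PI controller's integrator makes the forward path type 1, so e_ss to a step is zero.

0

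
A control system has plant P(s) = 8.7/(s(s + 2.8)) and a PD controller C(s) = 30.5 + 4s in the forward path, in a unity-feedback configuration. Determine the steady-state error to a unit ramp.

0.0106

The loop has one pole at the origin (type 1). Velocity error constant K_v = lim_{s→0} s·C(s)P(s) = 30.5·8.7/2.8 = 94.77.
Steady-state error to a unit ramp: e_ss = 1/K_v = 0.0106.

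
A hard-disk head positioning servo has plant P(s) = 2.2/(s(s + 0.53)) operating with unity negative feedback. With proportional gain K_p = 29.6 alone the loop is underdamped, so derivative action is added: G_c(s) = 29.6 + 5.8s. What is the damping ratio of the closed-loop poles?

ζ = 0.823

Forward path: (29.6 + 5.8s)·2.2/(s(s+0.53)). The closed-loop characteristic equation is s² + (0.53 + 2.2·5.8)s + 2.2·29.6 = 0.
That is s² + 13.29s + 65.12 = 0, so ω_n = 8.07 rad/s and ζ = 13.29/(2·8.07) = 0.8235.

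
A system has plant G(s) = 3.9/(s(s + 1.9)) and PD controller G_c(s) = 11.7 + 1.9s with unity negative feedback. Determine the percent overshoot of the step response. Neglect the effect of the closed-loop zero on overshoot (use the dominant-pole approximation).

Forward path: (11.7 + 1.9s)·3.9/(s(s+1.9)). The closed-loop characteristic equation is s² + (1.9 + 3.9·1.9)s + 3.9·11.7 = 0.
That is s² + 9.31s + 45.63 = 0, so ω_n = 6.755 rad/s and ζ = 9.31/(2·6.755) = 0.6891.
%OS = 100·exp(−πζ/√(1−ζ²)) = 5.04%.

5.04%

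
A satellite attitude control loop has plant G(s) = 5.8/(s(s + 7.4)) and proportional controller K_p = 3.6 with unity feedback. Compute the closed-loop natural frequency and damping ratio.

With unity feedback the closed-loop characteristic equation is s² + 7.4s + 3.6·5.8 = s² + 7.4s + 20.88 = 0.
Matching s² + 2ζω_n s + ω_n²: ω_n = √20.88 = 4.569 rad/s and 2ζω_n = 7.4, so ζ = 7.4/(2·4.569) = 0.81.

ω_n = 4.57 rad/s, ζ = 0.81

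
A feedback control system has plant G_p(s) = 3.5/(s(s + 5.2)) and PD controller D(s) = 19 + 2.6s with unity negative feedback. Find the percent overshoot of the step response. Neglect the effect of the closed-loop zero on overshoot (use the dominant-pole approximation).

Forward path: (19 + 2.6s)·3.5/(s(s+5.2)). The closed-loop characteristic equation is s² + (5.2 + 3.5·2.6)s + 3.5·19 = 0.
That is s² + 14.3s + 66.5 = 0, so ω_n = 8.155 rad/s and ζ = 14.3/(2·8.155) = 0.8768.
%OS = 100·exp(−πζ/√(1−ζ²)) = 0.325%.

0.325%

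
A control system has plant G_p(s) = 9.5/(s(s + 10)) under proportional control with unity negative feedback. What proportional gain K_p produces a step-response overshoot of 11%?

K_p = 7.96

From %OS = 100·exp(−πζ/√(1−ζ²)) = 11%, ζ = −ln(0.11)/√(π²+ln²(0.11)) = 0.5749.
Characteristic equation s² + 10s + 9.5K_p = 0 gives ζ = 10/(2√(9.5K_p)).
Setting ζ = 0.5749: √(9.5K_p) = 10/(2·0.5749) = 8.697, so K_p = 75.64/9.5 = 7.96.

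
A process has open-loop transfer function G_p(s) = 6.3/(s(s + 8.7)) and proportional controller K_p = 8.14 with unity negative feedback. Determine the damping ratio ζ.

1 + K_p·G_p(s) = 0 gives s² + 8.7s + 51.28 = 0.
So ω_n² = 51.28 ⇒ ω_n = 7.161 rad/s, and ζ = 8.7/(2ω_n) = 0.607.

ζ = 0.607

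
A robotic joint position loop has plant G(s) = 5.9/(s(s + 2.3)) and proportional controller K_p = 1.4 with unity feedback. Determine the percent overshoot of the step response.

From 1 + K_pG(s) = 0: s² + 2.3s + 8.26 = 0 ⇒ ω_n = 2.874, ζ = 0.4001.
%OS = 100·exp(−πζ/√(1−ζ²)) = 100·exp(−π·0.4001/√0.8399) = 25.4%.

25.4%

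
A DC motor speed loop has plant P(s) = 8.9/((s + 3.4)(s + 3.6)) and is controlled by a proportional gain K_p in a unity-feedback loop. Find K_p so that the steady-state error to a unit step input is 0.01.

The loop is type 0, so e_ss(step) = 1/(1 + K_pos) with K_pos = K_p·P(0).
P(0) = 0.7271. Require 1/(1 + K_p·0.7271) = 0.01, so 1 + 0.7271·K_p = 100.
K_p = (100 − 1)/0.7271 = 136.

K_p = 136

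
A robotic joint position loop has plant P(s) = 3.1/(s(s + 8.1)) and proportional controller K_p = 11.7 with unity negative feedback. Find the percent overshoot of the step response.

From 1 + K_pP(s) = 0: s² + 8.1s + 36.27 = 0 ⇒ ω_n = 6.022, ζ = 0.6725.
%OS = 100·exp(−πζ/√(1−ζ²)) = 100·exp(−π·0.6725/√0.5478) = 5.76%.

5.76%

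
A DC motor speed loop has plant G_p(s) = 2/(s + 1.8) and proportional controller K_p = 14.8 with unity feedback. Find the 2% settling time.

Closed-loop transfer function: T(s) = K_p·G_p(s)/(1 + K_p·G_p(s)) = 29.6/(s + 1.8 + 29.6) = 29.6/(s + 31.4).
Time constant τ = 1/31.4 = 0.03185 s, so the 2% settling time is about 4τ = 0.127 s.

T_s ≈ 0.127 s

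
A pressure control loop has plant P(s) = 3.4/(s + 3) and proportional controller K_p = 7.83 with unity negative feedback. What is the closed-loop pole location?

s = -29.62

Closed-loop transfer function: T(s) = K_p·P(s)/(1 + K_p·P(s)) = 26.62/(s + 3 + 26.62) = 26.62/(s + 29.62).
The closed-loop pole is at s = −29.62.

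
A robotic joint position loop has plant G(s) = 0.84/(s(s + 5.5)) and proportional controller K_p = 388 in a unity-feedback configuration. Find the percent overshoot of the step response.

61.6%

The closed-loop denominator s² + 5.5s + 325.9 gives ω_n = √325.9 = 18.05 and ζ = 5.5/(2ω_n) = 0.1523.
%OS = 100·exp(−πζ/√(1−ζ²)) = 100·exp(−π·0.1523/√0.9768) = 61.6%.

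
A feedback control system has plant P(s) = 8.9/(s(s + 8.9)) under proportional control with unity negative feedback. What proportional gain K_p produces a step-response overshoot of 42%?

From %OS = 100·exp(−πζ/√(1−ζ²)) = 42%, ζ = −ln(0.42)/√(π²+ln²(0.42)) = 0.2662.
Characteristic equation s² + 8.9s + 8.9K_p = 0 gives ζ = 8.9/(2√(8.9K_p)).
Setting ζ = 0.2662: √(8.9K_p) = 8.9/(2·0.2662) = 16.72, so K_p = 279.5/8.9 = 31.4.

K_p = 31.4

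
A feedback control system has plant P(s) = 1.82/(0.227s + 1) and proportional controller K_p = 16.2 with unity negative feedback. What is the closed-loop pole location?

s = -134.3

Closed loop: T(s) = K_p·P/(1+K_p·P) = 29.48/(0.227s + 1 + 29.48), with pole at s = −(1 + 29.48)/0.227 = −134.3.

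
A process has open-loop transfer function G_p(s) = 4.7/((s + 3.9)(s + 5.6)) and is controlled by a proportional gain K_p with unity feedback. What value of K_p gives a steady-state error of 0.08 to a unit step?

K_p = 53.4

Steady-state error for a unit step on this type-0 loop is 1/(1 + K_p·G_p(0)).
G_p(0) = 0.2152. Require 1/(1 + K_p·0.2152) = 0.08, so 1 + 0.2152·K_p = 12.5.
K_p = (12.5 − 1)/0.2152 = 53.4.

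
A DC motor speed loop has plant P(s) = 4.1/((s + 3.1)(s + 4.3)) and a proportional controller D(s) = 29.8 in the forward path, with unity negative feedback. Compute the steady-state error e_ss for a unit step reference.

0.0984

The loop is type 0. Static position error constant K_pos = D(0)·P(0) = 29.8·0.3076 = 9.166.
Steady-state error to a unit step: e_ss = 1/(1+K_pos) = 1/10.17 = 0.0984.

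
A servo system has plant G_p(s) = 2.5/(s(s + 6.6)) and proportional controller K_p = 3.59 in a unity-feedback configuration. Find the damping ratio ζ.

1 + K_p·G_p(s) = 0 gives s² + 6.6s + 8.975 = 0.
Matching s² + 2ζω_n s + ω_n²: ω_n = √8.975 = 2.996 rad/s and 2ζω_n = 6.6, so ζ = 6.6/(2·2.996) = 1.1.

ζ = 1.1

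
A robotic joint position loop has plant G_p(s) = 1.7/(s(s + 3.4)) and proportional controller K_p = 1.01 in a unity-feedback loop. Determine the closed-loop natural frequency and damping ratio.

1 + K_p·G_p(s) = 0 gives s² + 3.4s + 1.717 = 0.
Matching s² + 2ζω_n s + ω_n²: ω_n = √1.717 = 1.31 rad/s and 2ζω_n = 3.4, so ζ = 3.4/(2·1.31) = 1.3.

ω_n = 1.31 rad/s, ζ = 1.3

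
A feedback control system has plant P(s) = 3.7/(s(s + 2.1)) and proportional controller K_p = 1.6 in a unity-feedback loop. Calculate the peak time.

T_p = 1.43 s

Closed-loop characteristic equation: s² + 2.1s + 5.92 = 0, so ω_n = 2.433 rad/s and ζ = 2.1/(2·2.433) = 0.4315.
Damped frequency ω_d = ω_n√(1−ζ²) = 2.195 rad/s, so peak time T_p = π/ω_d = 1.43 s.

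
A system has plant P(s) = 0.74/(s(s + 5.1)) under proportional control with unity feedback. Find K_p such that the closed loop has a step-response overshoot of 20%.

K_p = 42.3

From %OS = 100·exp(−πζ/√(1−ζ²)) = 20%, ζ = −ln(0.2)/√(π²+ln²(0.2)) = 0.4559.
Characteristic equation s² + 5.1s + 0.74K_p = 0 gives ζ = 5.1/(2√(0.74K_p)).
Setting ζ = 0.4559: √(0.74K_p) = 5.1/(2·0.4559) = 5.593, so K_p = 31.28/0.74 = 42.3.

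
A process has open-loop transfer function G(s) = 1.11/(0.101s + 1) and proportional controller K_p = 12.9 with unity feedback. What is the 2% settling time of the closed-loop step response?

Closed loop: T(s) = K_p·G/(1+K_p·G) = 14.32/(0.101s + 1 + 14.32), with pole at s = −(1 + 14.32)/0.101 = −151.7.
τ = 1/151.7 = 0.006593 s, so 2% settling time ≈ 4τ = 0.0264 s.

T_s ≈ 0.0264 s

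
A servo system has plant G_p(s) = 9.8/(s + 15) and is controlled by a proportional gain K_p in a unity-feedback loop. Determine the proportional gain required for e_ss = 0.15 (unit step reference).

K_p = 8.67

For a type-0 loop with proportional control, e_ss = 1/(1 + K_p·G_p(0)).
G_p(0) = 0.6533. Require 1/(1 + K_p·0.6533) = 0.15, so 1 + 0.6533·K_p = 6.667.
K_p = (6.667 − 1)/0.6533 = 8.67.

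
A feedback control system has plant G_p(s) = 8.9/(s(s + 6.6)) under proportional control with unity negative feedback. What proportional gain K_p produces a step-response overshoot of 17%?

K_p = 5.07

From %OS = 100·exp(−πζ/√(1−ζ²)) = 17%, ζ = −ln(0.17)/√(π²+ln²(0.17)) = 0.4913.
Characteristic equation s² + 6.6s + 8.9K_p = 0 gives ζ = 6.6/(2√(8.9K_p)).
Setting ζ = 0.4913: √(8.9K_p) = 6.6/(2·0.4913) = 6.717, so K_p = 45.12/8.9 = 5.07.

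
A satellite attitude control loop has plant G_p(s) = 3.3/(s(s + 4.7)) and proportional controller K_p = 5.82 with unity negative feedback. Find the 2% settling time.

T_s ≈ 1.7 s

The closed-loop denominator s² + 4.7s + 19.21 gives ω_n = √19.21 = 4.382 and ζ = 4.7/(2ω_n) = 0.5362.
2% settling time T_s ≈ 4/(ζω_n) = 4/2.35 = 1.7 s.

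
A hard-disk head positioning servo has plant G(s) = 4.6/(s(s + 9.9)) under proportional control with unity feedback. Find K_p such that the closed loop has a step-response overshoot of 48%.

K_p = 103

From %OS = 100·exp(−πζ/√(1−ζ²)) = 48%, ζ = −ln(0.48)/√(π²+ln²(0.48)) = 0.2275.
Characteristic equation s² + 9.9s + 4.6K_p = 0 gives ζ = 9.9/(2√(4.6K_p)).
Setting ζ = 0.2275: √(4.6K_p) = 9.9/(2·0.2275) = 21.76, so K_p = 473.4/4.6 = 103.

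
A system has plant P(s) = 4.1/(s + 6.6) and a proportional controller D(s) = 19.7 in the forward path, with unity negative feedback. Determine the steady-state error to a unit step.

The loop is type 0. Static position error constant K_pos = D(0)·P(0) = 19.7·0.6212 = 12.24.
Steady-state error to a unit step: e_ss = 1/(1+K_pos) = 1/13.24 = 0.0755.

0.0755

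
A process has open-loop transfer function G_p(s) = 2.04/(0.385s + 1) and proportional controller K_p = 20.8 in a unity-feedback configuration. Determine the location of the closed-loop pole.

Closed loop: T(s) = K_p·G_p/(1+K_p·G_p) = 42.43/(0.385s + 1 + 42.43), with pole at s = −(1 + 42.43)/0.385 = −112.8.

s = -112.8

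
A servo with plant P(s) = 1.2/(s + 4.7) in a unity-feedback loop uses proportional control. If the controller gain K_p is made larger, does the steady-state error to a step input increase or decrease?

The position error constant K_pos = K_p·P(0) grows with K_p, and e_ss = 1/(1+K_pos) falls.

decrease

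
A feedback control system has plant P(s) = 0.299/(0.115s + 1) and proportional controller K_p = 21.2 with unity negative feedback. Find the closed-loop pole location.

Closed loop: T(s) = K_p·P/(1+K_p·P) = 6.339/(0.115s + 1 + 6.339), with pole at s = −(1 + 6.339)/0.115 = −63.82.

s = -63.82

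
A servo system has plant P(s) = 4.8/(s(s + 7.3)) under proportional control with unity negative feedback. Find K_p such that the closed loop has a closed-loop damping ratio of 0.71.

Closed-loop characteristic equation: s² + 7.3s + K_p·4.8 = 0.
So ω_n = √(4.8K_p) and 2ζω_n = 7.3, giving ζ = 7.3/(2√(4.8K_p)).
Setting ζ = 0.71: √(4.8K_p) = 7.3/(2·0.71) = 5.141, so K_p = 26.43/4.8 = 5.51.

K_p = 5.51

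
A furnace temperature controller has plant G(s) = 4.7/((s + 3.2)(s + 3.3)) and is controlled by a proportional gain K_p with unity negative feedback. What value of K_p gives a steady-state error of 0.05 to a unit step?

Steady-state error for a unit step on this type-0 loop is 1/(1 + K_p·G(0)).
G(0) = 0.4451. Require 1/(1 + K_p·0.4451) = 0.05, so 1 + 0.4451·K_p = 20.
K_p = (20 − 1)/0.4451 = 42.7.

K_p = 42.7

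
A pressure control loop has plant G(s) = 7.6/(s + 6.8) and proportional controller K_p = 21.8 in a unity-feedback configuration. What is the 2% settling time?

T_s ≈ 0.0232 s

Closed-loop transfer function: T(s) = K_p·G(s)/(1 + K_p·G(s)) = 165.7/(s + 6.8 + 165.7) = 165.7/(s + 172.5).
Time constant τ = 1/172.5 = 0.005798 s, so the 2% settling time is about 4τ = 0.0232 s.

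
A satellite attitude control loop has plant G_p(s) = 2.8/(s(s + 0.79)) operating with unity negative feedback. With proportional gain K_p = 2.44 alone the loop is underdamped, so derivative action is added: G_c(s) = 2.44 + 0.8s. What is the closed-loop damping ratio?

ζ = 0.58

Forward path: (2.44 + 0.8s)·2.8/(s(s+0.79)). The closed-loop characteristic equation is s² + (0.79 + 2.8·0.8)s + 2.8·2.44 = 0.
That is s² + 3.03s + 6.832 = 0, so ω_n = 2.614 rad/s and ζ = 3.03/(2·2.614) = 0.5796.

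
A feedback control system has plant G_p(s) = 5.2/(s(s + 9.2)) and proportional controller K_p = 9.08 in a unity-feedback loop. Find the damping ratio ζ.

1 + K_p·G_p(s) = 0 gives s² + 9.2s + 47.22 = 0.
So ω_n² = 47.22 ⇒ ω_n = 6.871 rad/s, and ζ = 9.2/(2ω_n) = 0.669.

ζ = 0.669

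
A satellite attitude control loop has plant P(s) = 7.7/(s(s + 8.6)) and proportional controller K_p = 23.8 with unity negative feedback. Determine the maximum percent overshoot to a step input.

From 1 + K_pP(s) = 0: s² + 8.6s + 183.3 = 0 ⇒ ω_n = 13.54, ζ = 0.3176.
%OS = 100·exp(−πζ/√(1−ζ²)) = 100·exp(−π·0.3176/√0.8991) = 34.9%.

34.9%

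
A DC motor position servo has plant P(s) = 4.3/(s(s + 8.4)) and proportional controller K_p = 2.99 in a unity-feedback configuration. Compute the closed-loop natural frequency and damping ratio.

The closed-loop denominator is s(s+8.4) + 2.99·4.3 = s² + 8.4s + 12.86.
So ω_n² = 12.86 ⇒ ω_n = 3.586 rad/s, and ζ = 8.4/(2ω_n) = 1.17.

ω_n = 3.59 rad/s, ζ = 1.17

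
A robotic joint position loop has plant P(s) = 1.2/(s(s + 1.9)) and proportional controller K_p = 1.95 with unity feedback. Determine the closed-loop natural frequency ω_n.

ω_n = 1.53 rad/s

1 + K_p·P(s) = 0 gives s² + 1.9s + 2.34 = 0.
Matching s² + 2ζω_n s + ω_n²: ω_n = √2.34 = 1.53 rad/s and 2ζω_n = 1.9, so ζ = 1.9/(2·1.53) = 0.621.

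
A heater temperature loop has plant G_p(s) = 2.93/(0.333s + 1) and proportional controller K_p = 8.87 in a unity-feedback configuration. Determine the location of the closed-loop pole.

Closed loop: T(s) = K_p·G_p/(1+K_p·G_p) = 25.99/(0.333s + 1 + 25.99), with pole at s = −(1 + 25.99)/0.333 = −81.05.

s = -81.05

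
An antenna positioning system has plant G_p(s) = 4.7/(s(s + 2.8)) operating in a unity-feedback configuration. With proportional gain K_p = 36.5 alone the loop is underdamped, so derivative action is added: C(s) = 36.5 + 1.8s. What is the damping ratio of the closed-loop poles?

Forward path: (36.5 + 1.8s)·4.7/(s(s+2.8)). The closed-loop characteristic equation is s² + (2.8 + 4.7·1.8)s + 4.7·36.5 = 0.
That is s² + 11.26s + 171.6 = 0, so ω_n = 13.1 rad/s and ζ = 11.26/(2·13.1) = 0.4298.

ζ = 0.43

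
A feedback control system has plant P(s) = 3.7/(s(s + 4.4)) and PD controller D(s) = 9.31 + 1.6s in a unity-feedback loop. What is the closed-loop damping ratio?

ζ = 0.879

Forward path: (9.31 + 1.6s)·3.7/(s(s+4.4)). The closed-loop characteristic equation is s² + (4.4 + 3.7·1.6)s + 3.7·9.31 = 0.
That is s² + 10.32s + 34.45 = 0, so ω_n = 5.869 rad/s and ζ = 10.32/(2·5.869) = 0.8792.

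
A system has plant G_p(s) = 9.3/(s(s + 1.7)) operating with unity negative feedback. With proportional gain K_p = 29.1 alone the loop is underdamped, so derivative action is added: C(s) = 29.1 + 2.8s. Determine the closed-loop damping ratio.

Forward path: (29.1 + 2.8s)·9.3/(s(s+1.7)). The closed-loop characteristic equation is s² + (1.7 + 9.3·2.8)s + 9.3·29.1 = 0.
That is s² + 27.74s + 270.6 = 0, so ω_n = 16.45 rad/s and ζ = 27.74/(2·16.45) = 0.8431.

ζ = 0.843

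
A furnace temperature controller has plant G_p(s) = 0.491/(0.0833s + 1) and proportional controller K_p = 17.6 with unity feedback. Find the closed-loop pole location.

s = -115.7

Closed loop: T(s) = K_p·G_p/(1+K_p·G_p) = 8.642/(0.0833s + 1 + 8.642), with pole at s = −(1 + 8.642)/0.0833 = −115.7.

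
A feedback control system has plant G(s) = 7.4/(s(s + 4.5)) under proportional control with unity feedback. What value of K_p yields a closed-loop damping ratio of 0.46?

K_p = 3.23

Closed-loop characteristic equation: s² + 4.5s + K_p·7.4 = 0.
So ω_n = √(7.4K_p) and 2ζω_n = 4.5, giving ζ = 4.5/(2√(7.4K_p)).
Setting ζ = 0.46: √(7.4K_p) = 4.5/(2·0.46) = 4.891, so K_p = 23.92/7.4 = 3.23.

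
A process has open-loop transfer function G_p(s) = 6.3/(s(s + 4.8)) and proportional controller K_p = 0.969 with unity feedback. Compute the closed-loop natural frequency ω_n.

The closed-loop denominator is s(s+4.8) + 0.969·6.3 = s² + 4.8s + 6.105.
Matching s² + 2ζω_n s + ω_n²: ω_n = √6.105 = 2.471 rad/s and 2ζω_n = 4.8, so ζ = 4.8/(2·2.471) = 0.971.

ω_n = 2.47 rad/s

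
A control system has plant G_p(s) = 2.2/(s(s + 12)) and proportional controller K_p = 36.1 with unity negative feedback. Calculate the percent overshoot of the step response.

From 1 + K_pG_p(s) = 0: s² + 12s + 79.42 = 0 ⇒ ω_n = 8.912, ζ = 0.6733.
%OS = 100·exp(−πζ/√(1−ζ²)) = 100·exp(−π·0.6733/√0.5467) = 5.72%.

5.72%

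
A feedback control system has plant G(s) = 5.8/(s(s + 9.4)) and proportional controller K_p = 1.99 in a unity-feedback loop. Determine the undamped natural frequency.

With unity feedback the closed-loop characteristic equation is s² + 9.4s + 1.99·5.8 = s² + 9.4s + 11.54 = 0.
Matching s² + 2ζω_n s + ω_n²: ω_n = √11.54 = 3.397 rad/s and 2ζω_n = 9.4, so ζ = 9.4/(2·3.397) = 1.38.

ω_n = 3.4 rad/s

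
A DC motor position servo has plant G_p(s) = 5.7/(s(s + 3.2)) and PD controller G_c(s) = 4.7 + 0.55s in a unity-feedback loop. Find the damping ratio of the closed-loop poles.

ζ = 0.612

Forward path: (4.7 + 0.55s)·5.7/(s(s+3.2)). The closed-loop characteristic equation is s² + (3.2 + 5.7·0.55)s + 5.7·4.7 = 0.
That is s² + 6.335s + 26.79 = 0, so ω_n = 5.176 rad/s and ζ = 6.335/(2·5.176) = 0.612.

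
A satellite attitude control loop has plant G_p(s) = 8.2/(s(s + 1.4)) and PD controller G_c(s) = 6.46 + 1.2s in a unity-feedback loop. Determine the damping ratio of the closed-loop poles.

ζ = 0.772

Forward path: (6.46 + 1.2s)·8.2/(s(s+1.4)). The closed-loop characteristic equation is s² + (1.4 + 8.2·1.2)s + 8.2·6.46 = 0.
That is s² + 11.24s + 52.97 = 0, so ω_n = 7.278 rad/s and ζ = 11.24/(2·7.278) = 0.7722.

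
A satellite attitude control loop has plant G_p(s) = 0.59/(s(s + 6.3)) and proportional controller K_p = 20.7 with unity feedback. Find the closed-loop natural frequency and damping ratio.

The closed-loop denominator is s(s+6.3) + 20.7·0.59 = s² + 6.3s + 12.21.
So ω_n² = 12.21 ⇒ ω_n = 3.495 rad/s, and ζ = 6.3/(2ω_n) = 0.901.

ω_n = 3.49 rad/s, ζ = 0.901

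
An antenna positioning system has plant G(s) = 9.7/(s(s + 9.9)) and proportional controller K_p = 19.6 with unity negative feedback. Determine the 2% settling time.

Closed-loop characteristic equation: s² + 9.9s + 190.1 = 0, so ω_n = 13.79 rad/s and ζ = 9.9/(2·13.79) = 0.359.
2% settling time T_s ≈ 4/(ζω_n) = 4/4.95 = 0.808 s.

T_s ≈ 0.808 s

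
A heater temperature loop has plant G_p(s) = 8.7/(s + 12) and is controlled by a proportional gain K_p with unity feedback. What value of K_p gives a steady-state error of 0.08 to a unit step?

Steady-state error for a unit step on this type-0 loop is 1/(1 + K_p·G_p(0)).
G_p(0) = 0.725. Require 1/(1 + K_p·0.725) = 0.08, so 1 + 0.725·K_p = 12.5.
K_p = (12.5 − 1)/0.725 = 15.9.

K_p = 15.9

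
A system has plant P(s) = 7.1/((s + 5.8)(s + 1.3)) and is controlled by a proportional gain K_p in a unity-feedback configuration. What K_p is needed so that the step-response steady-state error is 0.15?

The loop is type 0, so e_ss(step) = 1/(1 + K_pos) with K_pos = K_p·P(0).
P(0) = 0.9416. Require 1/(1 + K_p·0.9416) = 0.15, so 1 + 0.9416·K_p = 6.667.
K_p = (6.667 − 1)/0.9416 = 6.02.

K_p = 6.02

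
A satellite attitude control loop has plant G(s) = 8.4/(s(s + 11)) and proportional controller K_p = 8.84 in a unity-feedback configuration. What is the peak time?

The closed-loop denominator s² + 11s + 74.26 gives ω_n = √74.26 = 8.617 and ζ = 11/(2ω_n) = 0.6383.
Damped frequency ω_d = ω_n√(1−ζ²) = 6.634 rad/s, so peak time T_p = π/ω_d = 0.474 s.

T_p = 0.474 s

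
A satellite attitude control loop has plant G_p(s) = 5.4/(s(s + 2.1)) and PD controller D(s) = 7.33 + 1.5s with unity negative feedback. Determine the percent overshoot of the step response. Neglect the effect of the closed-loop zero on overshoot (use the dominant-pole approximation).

Forward path: (7.33 + 1.5s)·5.4/(s(s+2.1)). The closed-loop characteristic equation is s² + (2.1 + 5.4·1.5)s + 5.4·7.33 = 0.
That is s² + 10.2s + 39.58 = 0, so ω_n = 6.291 rad/s and ζ = 10.2/(2·6.291) = 0.8106.
%OS = 100·exp(−πζ/√(1−ζ²)) = 1.29%.

1.29%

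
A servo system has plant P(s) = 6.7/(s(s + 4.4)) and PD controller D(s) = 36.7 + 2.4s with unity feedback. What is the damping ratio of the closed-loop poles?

ζ = 0.653

Forward path: (36.7 + 2.4s)·6.7/(s(s+4.4)). The closed-loop characteristic equation is s² + (4.4 + 6.7·2.4)s + 6.7·36.7 = 0.
That is s² + 20.48s + 245.9 = 0, so ω_n = 15.68 rad/s and ζ = 20.48/(2·15.68) = 0.653.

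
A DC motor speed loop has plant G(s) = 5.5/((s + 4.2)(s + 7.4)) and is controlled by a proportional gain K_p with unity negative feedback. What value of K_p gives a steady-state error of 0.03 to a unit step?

The loop is type 0, so e_ss(step) = 1/(1 + K_pos) with K_pos = K_p·G(0).
G(0) = 0.177. Require 1/(1 + K_p·0.177) = 0.03, so 1 + 0.177·K_p = 33.33.
K_p = (33.33 − 1)/0.177 = 183.

K_p = 183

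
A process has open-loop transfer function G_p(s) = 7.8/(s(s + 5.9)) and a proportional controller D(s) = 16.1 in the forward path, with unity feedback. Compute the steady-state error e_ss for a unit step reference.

The open loop D(s)G_p(s) has a pole at the origin (type 1), so the static position error constant is infinite and e_ss = 1/(1+∞) = 0.

0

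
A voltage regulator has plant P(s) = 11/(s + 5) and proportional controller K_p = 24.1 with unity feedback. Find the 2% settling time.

Closed-loop transfer function: T(s) = K_p·P(s)/(1 + K_p·P(s)) = 265.1/(s + 5 + 265.1) = 265.1/(s + 270.1).
Time constant τ = 1/270.1 = 0.003702 s, so the 2% settling time is about 4τ = 0.0148 s.

T_s ≈ 0.0148 s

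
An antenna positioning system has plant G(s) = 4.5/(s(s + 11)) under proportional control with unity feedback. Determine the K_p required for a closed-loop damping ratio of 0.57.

K_p = 20.7

Closed-loop characteristic equation: s² + 11s + K_p·4.5 = 0.
So ω_n = √(4.5K_p) and 2ζω_n = 11, giving ζ = 11/(2√(4.5K_p)).
Setting ζ = 0.57: √(4.5K_p) = 11/(2·0.57) = 9.649, so K_p = 93.11/4.5 = 20.7.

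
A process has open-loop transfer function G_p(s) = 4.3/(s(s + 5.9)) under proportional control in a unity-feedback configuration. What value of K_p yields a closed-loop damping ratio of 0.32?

K_p = 19.8

Closed-loop characteristic equation: s² + 5.9s + K_p·4.3 = 0.
So ω_n = √(4.3K_p) and 2ζω_n = 5.9, giving ζ = 5.9/(2√(4.3K_p)).
Setting ζ = 0.32: √(4.3K_p) = 5.9/(2·0.32) = 9.219, so K_p = 84.99/4.3 = 19.8.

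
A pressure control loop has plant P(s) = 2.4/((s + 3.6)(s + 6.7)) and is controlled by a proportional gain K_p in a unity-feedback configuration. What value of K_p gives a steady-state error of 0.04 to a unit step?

The loop is type 0, so e_ss(step) = 1/(1 + K_pos) with K_pos = K_p·P(0).
P(0) = 0.0995. Require 1/(1 + K_p·0.0995) = 0.04, so 1 + 0.0995·K_p = 25.
K_p = (25 − 1)/0.0995 = 241.

K_p = 241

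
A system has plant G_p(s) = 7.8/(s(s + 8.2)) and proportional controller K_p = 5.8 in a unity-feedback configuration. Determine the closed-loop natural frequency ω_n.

With unity feedback the closed-loop characteristic equation is s² + 8.2s + 5.8·7.8 = s² + 8.2s + 45.24 = 0.
So ω_n² = 45.24 ⇒ ω_n = 6.726 rad/s, and ζ = 8.2/(2ω_n) = 0.61.

ω_n = 6.73 rad/s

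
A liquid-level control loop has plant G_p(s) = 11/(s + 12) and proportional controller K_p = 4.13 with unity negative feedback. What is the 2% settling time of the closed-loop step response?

T_s ≈ 0.0697 s

Closed-loop transfer function: T(s) = K_p·G_p(s)/(1 + K_p·G_p(s)) = 45.43/(s + 12 + 45.43) = 45.43/(s + 57.43).
Time constant τ = 1/57.43 = 0.01741 s, so the 2% settling time is about 4τ = 0.0697 s.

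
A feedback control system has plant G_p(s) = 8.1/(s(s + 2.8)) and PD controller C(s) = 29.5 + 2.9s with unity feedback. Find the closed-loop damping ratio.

ζ = 0.85

Forward path: (29.5 + 2.9s)·8.1/(s(s+2.8)). The closed-loop characteristic equation is s² + (2.8 + 8.1·2.9)s + 8.1·29.5 = 0.
That is s² + 26.29s + 238.9 = 0, so ω_n = 15.46 rad/s and ζ = 26.29/(2·15.46) = 0.8504.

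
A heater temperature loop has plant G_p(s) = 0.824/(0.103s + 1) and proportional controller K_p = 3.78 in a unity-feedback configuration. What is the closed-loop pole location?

s = -39.95

Closed loop: T(s) = K_p·G_p/(1+K_p·G_p) = 3.115/(0.103s + 1 + 3.115), with pole at s = −(1 + 3.115)/0.103 = −39.95.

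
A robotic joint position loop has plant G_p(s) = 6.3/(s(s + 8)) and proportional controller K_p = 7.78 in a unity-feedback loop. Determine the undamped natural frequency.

ω_n = 7 rad/s

1 + K_p·G_p(s) = 0 gives s² + 8s + 49.01 = 0.
So ω_n² = 49.01 ⇒ ω_n = 7.001 rad/s, and ζ = 8/(2ω_n) = 0.571.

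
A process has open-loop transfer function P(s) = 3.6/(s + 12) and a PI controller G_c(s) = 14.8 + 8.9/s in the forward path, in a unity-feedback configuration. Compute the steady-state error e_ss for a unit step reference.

0

The open loop G_c(s)P(s) has a pole at the origin (type 1), so the static position error constant is infinite and e_ss = 1/(1+∞) = 0.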